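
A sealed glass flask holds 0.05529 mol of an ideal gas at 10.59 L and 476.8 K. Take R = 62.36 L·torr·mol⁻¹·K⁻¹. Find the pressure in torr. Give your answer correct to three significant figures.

PV = nRT ⇒ P = nRT/V = (0.05529 × 62.36 × 476.8) / 10.59

P ≈ 155 torr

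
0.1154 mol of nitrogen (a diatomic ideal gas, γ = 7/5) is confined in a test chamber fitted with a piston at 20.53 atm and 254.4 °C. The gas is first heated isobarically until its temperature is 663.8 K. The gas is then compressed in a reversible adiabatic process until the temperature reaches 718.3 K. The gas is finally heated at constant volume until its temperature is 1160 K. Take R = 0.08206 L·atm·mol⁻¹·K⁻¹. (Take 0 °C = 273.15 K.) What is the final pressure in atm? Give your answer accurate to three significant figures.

Convert: T₁ = 527.5 K.
From PV = nRT: V₁ = nRT₁/P₁ = 0.2433 L.
P constant ⇒ V ∝ T: P₂ = P₁; V₂ = V₁·(T₂/T₁) = 0.3062 L.
Adiabatic (γ = 7/5), T V^(γ−1) and P V^γ constant: P₃ = P₂·(T₃/T₂)^(γ/(γ−1)) = 27.06 atm; V₃ = V₂·(T₂/T₃)^(1/(γ−1)) = 0.2514 L.
Isochoric, so P/T is constant: V₄ = V₃; P₄ = P₃·(T₄/T₃) = 43.70 atm.

P₄ ≈ 43.7 atm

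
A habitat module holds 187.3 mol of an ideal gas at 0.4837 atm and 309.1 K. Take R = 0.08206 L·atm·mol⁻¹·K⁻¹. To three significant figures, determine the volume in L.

V ≈ 9.82e+03 L

PV = nRT ⇒ V = nRT/P = (187.3 × 0.08206 × 309.1) / 0.4837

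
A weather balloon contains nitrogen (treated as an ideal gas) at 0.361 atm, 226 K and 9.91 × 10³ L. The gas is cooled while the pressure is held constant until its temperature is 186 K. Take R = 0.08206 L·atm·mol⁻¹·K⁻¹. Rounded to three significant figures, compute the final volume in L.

P constant ⇒ V ∝ T: P₂ = P₁; V₂ = V₁·(T₂/T₁) = 8156 L.

V₂ ≈ 8.16e+03 L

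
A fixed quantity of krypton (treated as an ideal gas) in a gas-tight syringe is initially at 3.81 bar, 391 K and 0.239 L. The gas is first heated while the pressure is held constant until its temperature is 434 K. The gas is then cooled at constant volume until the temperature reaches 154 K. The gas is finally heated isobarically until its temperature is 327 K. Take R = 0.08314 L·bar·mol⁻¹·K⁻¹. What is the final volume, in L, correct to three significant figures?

V₄ ≈ 0.563 L

P constant ⇒ V ∝ T: P₂ = P₁; V₂ = V₁·(T₂/T₁) = 0.2653 L.
Isochoric, so P/T is constant: V₃ = V₂; P₃ = P₂·(T₃/T₂) = 1.352 bar.
P constant ⇒ V ∝ T: P₄ = P₃; V₄ = V₃·(T₄/T₃) = 0.5633 L.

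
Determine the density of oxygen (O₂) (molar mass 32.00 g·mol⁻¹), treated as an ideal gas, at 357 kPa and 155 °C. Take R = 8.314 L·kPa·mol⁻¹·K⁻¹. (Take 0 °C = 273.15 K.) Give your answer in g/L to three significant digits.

ρ = PM/(RT) = (357 × 32.00) / (8.314 × 428.1)

ρ ≈ 3.21 g/L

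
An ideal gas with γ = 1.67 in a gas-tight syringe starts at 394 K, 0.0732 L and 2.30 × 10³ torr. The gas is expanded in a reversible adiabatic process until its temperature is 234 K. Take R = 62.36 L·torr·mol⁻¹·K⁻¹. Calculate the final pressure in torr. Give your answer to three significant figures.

Reversible adiabatic, γ = 1.67: P₂ = P₁·(T₂/T₁)^(γ/(γ−1)) = 627.6 torr; V₂ = V₁·(T₁/T₂)^(1/(γ−1)) = 0.1593 L.

P₂ ≈ 628 torr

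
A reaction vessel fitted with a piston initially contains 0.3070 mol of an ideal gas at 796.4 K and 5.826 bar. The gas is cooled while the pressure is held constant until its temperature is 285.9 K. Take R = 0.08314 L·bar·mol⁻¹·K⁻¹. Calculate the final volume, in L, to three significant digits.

From PV = nRT: V₁ = nRT₁/P₁ = 3.489 L.
Isobaric, so V/T is constant: P₂ = P₁; V₂ = V₁·(T₂/T₁) = 1.253 L.

V₂ ≈ 1.25 L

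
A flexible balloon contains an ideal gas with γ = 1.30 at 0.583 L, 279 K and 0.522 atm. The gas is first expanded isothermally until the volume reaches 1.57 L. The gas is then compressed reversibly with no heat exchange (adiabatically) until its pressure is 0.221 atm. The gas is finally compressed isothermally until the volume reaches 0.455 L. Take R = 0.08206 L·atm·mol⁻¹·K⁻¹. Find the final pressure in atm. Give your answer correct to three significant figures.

P₄ ≈ 0.689 atm

Isothermal, so P V is constant: T₂ = T₁; P₂ = P₁·(V₁/V₂) = 0.1938 atm.
Reversible adiabatic, γ = 1.30: T₃ = T₂·(P₃/P₂)^((γ−1)/γ) = 287.6 K; V₃ = V₂·(P₂/P₃)^(1/γ) = 1.419 L.
Isothermal, so P V is constant: T₄ = T₃; P₄ = P₃·(V₃/V₄) = 0.6894 atm.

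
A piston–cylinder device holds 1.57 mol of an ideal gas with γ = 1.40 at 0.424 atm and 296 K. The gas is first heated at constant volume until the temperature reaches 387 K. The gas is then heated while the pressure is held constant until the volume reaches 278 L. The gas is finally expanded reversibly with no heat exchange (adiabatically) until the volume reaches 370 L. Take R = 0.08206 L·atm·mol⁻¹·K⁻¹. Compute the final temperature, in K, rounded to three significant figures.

From PV = nRT: V₁ = nRT₁/P₁ = 89.94 L.
V constant ⇒ P ∝ T: V₂ = V₁; P₂ = P₁·(T₂/T₁) = 0.5544 atm.
P constant ⇒ V ∝ T: P₃ = P₂; T₃ = T₂·(V₃/V₂) = 1196 K.
Reversible adiabatic, γ = 1.40: T₄ = T₃·(V₃/V₄)^(γ−1) = 1067 K; P₄ = P₃·(V₃/V₄)^γ = 0.3715 atm.

T₄ ≈ 1.07e+03 K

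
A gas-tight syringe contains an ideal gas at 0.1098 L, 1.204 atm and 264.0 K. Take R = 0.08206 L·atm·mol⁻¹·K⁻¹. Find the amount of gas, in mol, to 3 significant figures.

PV = nRT ⇒ n = PV/(RT) = (1.204 × 0.1098) / (0.08206 × 264.0)

n ≈ 0.00610 mol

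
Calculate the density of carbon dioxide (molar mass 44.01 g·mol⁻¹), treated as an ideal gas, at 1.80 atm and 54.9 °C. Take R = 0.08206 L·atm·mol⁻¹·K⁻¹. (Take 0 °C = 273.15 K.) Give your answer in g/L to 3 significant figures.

ρ ≈ 2.94 g/L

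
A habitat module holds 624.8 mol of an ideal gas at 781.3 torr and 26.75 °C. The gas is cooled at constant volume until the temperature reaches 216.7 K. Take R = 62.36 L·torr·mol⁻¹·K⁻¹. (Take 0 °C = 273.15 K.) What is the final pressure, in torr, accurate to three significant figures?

Convert: T₁ = 299.9 K.
From PV = nRT: V₁ = nRT₁/P₁ = 1.496e+04 L.
V constant ⇒ P ∝ T: V₂ = V₁; P₂ = P₁·(T₂/T₁) = 564.5 torr.

P₂ ≈ 565 torr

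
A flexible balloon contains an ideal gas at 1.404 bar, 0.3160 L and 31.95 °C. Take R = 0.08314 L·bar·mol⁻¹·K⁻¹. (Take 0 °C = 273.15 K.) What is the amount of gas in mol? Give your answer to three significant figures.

n ≈ 0.0175 mol

Convert: T = 305.10 K.
PV = nRT ⇒ n = PV/(RT) = (1.404 × 0.3160) / (0.08314 × 305.10)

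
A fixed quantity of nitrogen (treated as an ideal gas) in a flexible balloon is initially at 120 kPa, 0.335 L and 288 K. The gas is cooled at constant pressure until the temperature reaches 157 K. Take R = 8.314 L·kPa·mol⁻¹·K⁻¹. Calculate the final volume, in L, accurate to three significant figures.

Isobaric, so V/T is constant: P₂ = P₁; V₂ = V₁·(T₂/T₁) = 0.1826 L.

V₂ ≈ 0.183 L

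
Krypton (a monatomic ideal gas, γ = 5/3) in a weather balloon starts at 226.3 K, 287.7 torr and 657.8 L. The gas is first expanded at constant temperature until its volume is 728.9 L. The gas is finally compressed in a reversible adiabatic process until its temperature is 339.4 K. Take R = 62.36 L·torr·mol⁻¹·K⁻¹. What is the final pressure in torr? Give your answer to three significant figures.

T constant ⇒ Boyle's law P V = const: T₂ = T₁; P₂ = P₁·(V₁/V₂) = 259.6 torr.
Adiabatic (γ = 5/3), T V^(γ−1) and P V^γ constant: P₃ = P₂·(T₃/T₂)^(γ/(γ−1)) = 715.2 torr; V₃ = V₂·(T₂/T₃)^(1/(γ−1)) = 396.9 L.

P₃ ≈ 715 torr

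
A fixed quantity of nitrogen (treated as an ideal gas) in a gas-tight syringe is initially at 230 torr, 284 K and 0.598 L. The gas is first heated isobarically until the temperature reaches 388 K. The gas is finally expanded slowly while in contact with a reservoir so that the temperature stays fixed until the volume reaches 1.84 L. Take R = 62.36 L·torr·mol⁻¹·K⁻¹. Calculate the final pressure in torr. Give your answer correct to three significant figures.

P constant ⇒ V ∝ T: P₂ = P₁; V₂ = V₁·(T₂/T₁) = 0.8170 L.
Isothermal, so P V is constant: T₃ = T₂; P₃ = P₂·(V₂/V₃) = 102.1 torr.

P₃ ≈ 102 torr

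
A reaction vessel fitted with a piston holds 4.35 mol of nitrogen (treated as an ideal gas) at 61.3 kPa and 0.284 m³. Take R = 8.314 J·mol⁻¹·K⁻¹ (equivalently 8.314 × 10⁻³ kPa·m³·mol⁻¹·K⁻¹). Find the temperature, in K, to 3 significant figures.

T ≈ 481 K

PV = nRT ⇒ T = PV/(nR) = (61.3 × 0.284) / (4.35 × 8.314 × 10⁻³)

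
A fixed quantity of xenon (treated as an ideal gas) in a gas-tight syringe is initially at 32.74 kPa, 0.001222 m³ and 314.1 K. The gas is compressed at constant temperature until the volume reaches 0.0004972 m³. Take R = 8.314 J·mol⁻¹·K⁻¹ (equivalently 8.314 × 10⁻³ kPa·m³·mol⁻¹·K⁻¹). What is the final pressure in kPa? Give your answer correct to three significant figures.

P₂ ≈ 80.5 kPa

T constant ⇒ Boyle's law P V = const: T₂ = T₁; P₂ = P₁·(V₁/V₂) = 80.47 kPa.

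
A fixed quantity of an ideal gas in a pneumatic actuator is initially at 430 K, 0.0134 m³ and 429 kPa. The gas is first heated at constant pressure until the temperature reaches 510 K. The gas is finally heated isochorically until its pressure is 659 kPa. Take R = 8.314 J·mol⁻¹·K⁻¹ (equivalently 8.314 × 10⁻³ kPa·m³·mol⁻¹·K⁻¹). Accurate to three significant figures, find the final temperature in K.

T₃ ≈ 783 K

P constant ⇒ V ∝ T: P₂ = P₁; V₂ = V₁·(T₂/T₁) = 0.01589 m³.
V constant ⇒ P ∝ T: V₃ = V₂; T₃ = T₂·(P₃/P₂) = 783.4 K.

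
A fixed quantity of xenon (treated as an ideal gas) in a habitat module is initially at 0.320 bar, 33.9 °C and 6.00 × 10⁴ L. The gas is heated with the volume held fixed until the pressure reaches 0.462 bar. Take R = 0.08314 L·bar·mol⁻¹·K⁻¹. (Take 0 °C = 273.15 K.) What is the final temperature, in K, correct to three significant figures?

Convert: T₁ = 307.0 K.
Isochoric, so P/T is constant: V₂ = V₁; T₂ = T₁·(P₂/P₁) = 443.3 K.

T₂ ≈ 443 K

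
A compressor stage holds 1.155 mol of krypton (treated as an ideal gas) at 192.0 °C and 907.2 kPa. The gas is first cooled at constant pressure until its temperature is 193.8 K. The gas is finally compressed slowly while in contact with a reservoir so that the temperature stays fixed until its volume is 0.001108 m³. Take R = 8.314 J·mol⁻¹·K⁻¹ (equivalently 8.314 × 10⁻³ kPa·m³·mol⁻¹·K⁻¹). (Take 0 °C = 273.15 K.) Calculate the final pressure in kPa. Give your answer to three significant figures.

P₃ ≈ 1.68e+03 kPa

Convert: T₁ = 465.1 K.
From PV = nRT: V₁ = nRT₁/P₁ = 0.004924 m³.
P constant ⇒ V ∝ T: P₂ = P₁; V₂ = V₁·(T₂/T₁) = 0.002051 m³.
Isothermal, so P V is constant: T₃ = T₂; P₃ = P₂·(V₂/V₃) = 1680 kPa.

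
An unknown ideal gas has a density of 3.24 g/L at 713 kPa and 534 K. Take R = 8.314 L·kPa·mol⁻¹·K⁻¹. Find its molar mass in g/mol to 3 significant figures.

M ≈ 20.2 g/mol

ρ = PM/(RT) ⇒ M = ρRT/P = (3.24 × 8.314 × 534.0) / 713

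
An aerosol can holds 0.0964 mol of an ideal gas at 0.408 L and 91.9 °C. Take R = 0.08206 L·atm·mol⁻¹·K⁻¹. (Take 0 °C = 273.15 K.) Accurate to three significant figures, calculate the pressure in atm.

Convert: T = 365.05 K.
PV = nRT ⇒ P = nRT/V = (0.0964 × 0.08206 × 365.05) / 0.408

P ≈ 7.08 atm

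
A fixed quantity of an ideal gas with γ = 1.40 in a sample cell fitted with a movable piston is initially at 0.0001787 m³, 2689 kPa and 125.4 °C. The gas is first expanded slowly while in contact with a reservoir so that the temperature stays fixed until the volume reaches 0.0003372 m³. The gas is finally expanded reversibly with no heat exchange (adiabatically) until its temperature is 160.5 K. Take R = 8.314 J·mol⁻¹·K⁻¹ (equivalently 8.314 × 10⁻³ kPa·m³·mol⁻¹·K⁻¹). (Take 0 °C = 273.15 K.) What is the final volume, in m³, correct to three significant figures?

Convert: T₁ = 398.5 K.
T constant ⇒ Boyle's law P V = const: T₂ = T₁; P₂ = P₁·(V₁/V₂) = 1425 kPa.
Reversible adiabatic, γ = 1.40: P₃ = P₂·(T₃/T₂)^(γ/(γ−1)) = 59.06 kPa; V₃ = V₂·(T₂/T₃)^(1/(γ−1)) = 0.003276 m³.

V₃ ≈ 0.00328 m³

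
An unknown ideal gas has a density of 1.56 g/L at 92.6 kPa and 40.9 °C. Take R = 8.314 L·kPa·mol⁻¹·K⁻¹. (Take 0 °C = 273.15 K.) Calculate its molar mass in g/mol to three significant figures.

ρ = PM/(RT) ⇒ M = ρRT/P = (1.56 × 8.314 × 314.0) / 92.6

M ≈ 44.0 g/mol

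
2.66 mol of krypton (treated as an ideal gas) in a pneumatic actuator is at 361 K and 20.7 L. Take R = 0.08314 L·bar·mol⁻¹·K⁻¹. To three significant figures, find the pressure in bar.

P ≈ 3.86 bar

PV = nRT ⇒ P = nRT/V = (2.66 × 0.08314 × 361) / 20.7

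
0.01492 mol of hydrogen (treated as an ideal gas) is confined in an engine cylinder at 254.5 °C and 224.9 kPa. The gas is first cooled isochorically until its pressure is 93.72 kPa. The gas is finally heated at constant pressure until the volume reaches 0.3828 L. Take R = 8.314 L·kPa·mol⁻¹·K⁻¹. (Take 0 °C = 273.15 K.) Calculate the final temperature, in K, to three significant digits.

Convert: T₁ = 527.6 K.
From PV = nRT: V₁ = nRT₁/P₁ = 0.2910 L.
Isochoric, so P/T is constant: V₂ = V₁; T₂ = T₁·(P₂/P₁) = 219.9 K.
P constant ⇒ V ∝ T: P₃ = P₂; T₃ = T₂·(V₃/V₂) = 289.2 K.

T₃ ≈ 289 K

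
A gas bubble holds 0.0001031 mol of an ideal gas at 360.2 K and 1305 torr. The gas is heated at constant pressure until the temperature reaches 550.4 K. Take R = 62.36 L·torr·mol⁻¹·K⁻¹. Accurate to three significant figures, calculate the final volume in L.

From PV = nRT: V₁ = nRT₁/P₁ = 0.001775 L.
Isobaric, so V/T is constant: P₂ = P₁; V₂ = V₁·(T₂/T₁) = 0.002712 L.

V₂ ≈ 0.00271 L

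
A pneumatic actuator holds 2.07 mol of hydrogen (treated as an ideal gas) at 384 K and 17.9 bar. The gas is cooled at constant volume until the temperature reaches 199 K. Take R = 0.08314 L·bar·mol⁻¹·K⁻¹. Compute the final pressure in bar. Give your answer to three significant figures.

From PV = nRT: V₁ = nRT₁/P₁ = 3.692 L.
Isochoric, so P/T is constant: V₂ = V₁; P₂ = P₁·(T₂/T₁) = 9.276 bar.

P₂ ≈ 9.28 bar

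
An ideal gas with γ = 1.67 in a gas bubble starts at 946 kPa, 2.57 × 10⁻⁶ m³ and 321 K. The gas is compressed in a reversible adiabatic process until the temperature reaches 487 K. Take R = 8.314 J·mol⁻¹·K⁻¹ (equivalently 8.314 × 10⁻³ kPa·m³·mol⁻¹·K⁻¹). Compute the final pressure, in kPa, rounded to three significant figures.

Reversible adiabatic, γ = 1.67: P₂ = P₁·(T₂/T₁)^(γ/(γ−1)) = 2674 kPa; V₂ = V₁·(T₁/T₂)^(1/(γ−1)) = 1.380e-06 m³.

P₂ ≈ 2.67e+03 kPa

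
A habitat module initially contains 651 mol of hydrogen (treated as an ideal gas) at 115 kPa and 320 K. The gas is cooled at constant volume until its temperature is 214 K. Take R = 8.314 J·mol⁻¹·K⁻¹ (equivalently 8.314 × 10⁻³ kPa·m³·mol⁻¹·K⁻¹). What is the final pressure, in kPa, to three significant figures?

P₂ ≈ 76.9 kPa

From PV = nRT: V₁ = nRT₁/P₁ = 15.06 m³.
Isochoric, so P/T is constant: V₂ = V₁; P₂ = P₁·(T₂/T₁) = 76.91 kPa.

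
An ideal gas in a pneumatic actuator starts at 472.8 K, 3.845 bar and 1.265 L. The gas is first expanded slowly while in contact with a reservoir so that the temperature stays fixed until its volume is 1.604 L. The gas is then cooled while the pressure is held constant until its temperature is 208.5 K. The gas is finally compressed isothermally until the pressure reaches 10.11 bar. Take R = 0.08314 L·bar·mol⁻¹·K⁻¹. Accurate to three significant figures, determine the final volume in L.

V₄ ≈ 0.212 L

Isothermal, so P V is constant: T₂ = T₁; P₂ = P₁·(V₁/V₂) = 3.032 bar.
P constant ⇒ V ∝ T: P₃ = P₂; V₃ = V₂·(T₃/T₂) = 0.7073 L.
Isothermal, so P V is constant: T₄ = T₃; V₄ = V₃·(P₃/P₄) = 0.2122 L.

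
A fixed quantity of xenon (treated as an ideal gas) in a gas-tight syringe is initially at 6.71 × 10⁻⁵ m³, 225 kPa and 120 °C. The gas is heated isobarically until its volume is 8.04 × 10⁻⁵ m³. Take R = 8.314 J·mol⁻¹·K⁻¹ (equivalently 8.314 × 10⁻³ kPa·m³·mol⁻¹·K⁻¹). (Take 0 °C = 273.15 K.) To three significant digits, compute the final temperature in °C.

Convert: T₁ = 393.1 K.
Isobaric, so V/T is constant: P₂ = P₁; T₂ = T₁·(V₂/V₁) = 471.1 K.

T₂ ≈ 198 °C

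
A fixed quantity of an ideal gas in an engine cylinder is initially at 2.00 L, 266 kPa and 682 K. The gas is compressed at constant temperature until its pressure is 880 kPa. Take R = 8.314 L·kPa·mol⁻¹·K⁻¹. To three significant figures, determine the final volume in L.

V₂ ≈ 0.605 L

T constant ⇒ Boyle's law P V = const: T₂ = T₁; V₂ = V₁·(P₁/P₂) = 0.6045 L.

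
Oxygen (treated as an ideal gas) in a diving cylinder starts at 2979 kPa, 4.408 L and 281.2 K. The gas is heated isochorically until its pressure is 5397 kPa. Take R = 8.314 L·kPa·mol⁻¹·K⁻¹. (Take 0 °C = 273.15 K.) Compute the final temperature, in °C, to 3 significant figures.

T₂ ≈ 236 °C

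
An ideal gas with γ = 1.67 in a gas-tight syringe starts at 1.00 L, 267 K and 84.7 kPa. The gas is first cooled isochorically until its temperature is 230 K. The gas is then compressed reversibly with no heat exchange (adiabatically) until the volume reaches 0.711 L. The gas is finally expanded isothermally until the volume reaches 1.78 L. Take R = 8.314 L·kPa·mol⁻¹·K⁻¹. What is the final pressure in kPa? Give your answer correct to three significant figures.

P₄ ≈ 51.5 kPa

V constant ⇒ P ∝ T: V₂ = V₁; P₂ = P₁·(T₂/T₁) = 72.96 kPa.
Adiabatic (γ = 1.67), T V^(γ−1) and P V^γ constant: T₃ = T₂·(V₂/V₃)^(γ−1) = 289.1 K; P₃ = P₂·(V₂/V₃)^γ = 129.0 kPa.
Isothermal, so P V is constant: T₄ = T₃; P₄ = P₃·(V₃/V₄) = 51.51 kPa.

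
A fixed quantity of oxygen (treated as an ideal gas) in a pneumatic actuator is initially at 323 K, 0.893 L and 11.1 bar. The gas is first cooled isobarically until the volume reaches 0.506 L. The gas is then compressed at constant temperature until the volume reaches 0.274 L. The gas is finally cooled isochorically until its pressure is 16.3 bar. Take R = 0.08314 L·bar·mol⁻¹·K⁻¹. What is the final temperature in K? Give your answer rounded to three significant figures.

Isobaric, so V/T is constant: P₂ = P₁; T₂ = T₁·(V₂/V₁) = 183.0 K.
Isothermal, so P V is constant: T₃ = T₂; P₃ = P₂·(V₂/V₃) = 20.50 bar.
V constant ⇒ P ∝ T: V₄ = V₃; T₄ = T₃·(P₄/P₃) = 145.5 K.

T₄ ≈ 146 K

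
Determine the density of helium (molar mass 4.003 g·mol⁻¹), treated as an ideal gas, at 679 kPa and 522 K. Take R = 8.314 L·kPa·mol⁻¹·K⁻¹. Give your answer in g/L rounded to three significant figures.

ρ ≈ 0.626 g/L

ρ = PM/(RT) = (679 × 4.003) / (8.314 × 522.0)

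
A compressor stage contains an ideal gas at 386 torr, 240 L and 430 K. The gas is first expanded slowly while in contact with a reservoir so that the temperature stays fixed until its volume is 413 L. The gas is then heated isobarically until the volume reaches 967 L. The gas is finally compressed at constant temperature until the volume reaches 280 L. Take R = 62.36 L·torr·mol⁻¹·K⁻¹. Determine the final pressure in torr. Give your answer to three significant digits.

P₄ ≈ 775 torr

T constant ⇒ Boyle's law P V = const: T₂ = T₁; P₂ = P₁·(V₁/V₂) = 224.3 torr.
P constant ⇒ V ∝ T: P₃ = P₂; T₃ = T₂·(V₃/V₂) = 1007 K.
T constant ⇒ Boyle's law P V = const: T₄ = T₃; P₄ = P₃·(V₃/V₄) = 774.7 torr.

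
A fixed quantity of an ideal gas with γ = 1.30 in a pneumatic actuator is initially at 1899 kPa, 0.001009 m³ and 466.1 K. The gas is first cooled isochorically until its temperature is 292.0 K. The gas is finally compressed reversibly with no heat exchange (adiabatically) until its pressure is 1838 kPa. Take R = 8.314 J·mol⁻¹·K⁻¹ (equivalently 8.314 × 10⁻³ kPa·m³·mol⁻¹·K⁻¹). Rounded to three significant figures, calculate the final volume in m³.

V₃ ≈ 0.000722 m³

Isochoric, so P/T is constant: V₂ = V₁; P₂ = P₁·(T₂/T₁) = 1190 kPa.
Adiabatic (γ = 1.30), T V^(γ−1) and P V^γ constant: T₃ = T₂·(P₃/P₂)^((γ−1)/γ) = 322.8 K; V₃ = V₂·(P₂/P₃)^(1/γ) = 0.0007221 m³.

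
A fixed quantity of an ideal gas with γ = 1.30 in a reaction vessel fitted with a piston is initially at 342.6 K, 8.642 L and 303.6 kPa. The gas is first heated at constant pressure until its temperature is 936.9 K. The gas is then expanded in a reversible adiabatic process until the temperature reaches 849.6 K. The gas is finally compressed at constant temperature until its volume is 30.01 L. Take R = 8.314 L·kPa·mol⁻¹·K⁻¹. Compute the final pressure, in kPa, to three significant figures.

Isobaric, so V/T is constant: P₂ = P₁; V₂ = V₁·(T₂/T₁) = 23.63 L.
Adiabatic (γ = 1.30), T V^(γ−1) and P V^γ constant: P₃ = P₂·(T₃/T₂)^(γ/(γ−1)) = 198.7 kPa; V₃ = V₂·(T₂/T₃)^(1/(γ−1)) = 32.74 L.
Isothermal, so P V is constant: T₄ = T₃; P₄ = P₃·(V₃/V₄) = 216.8 kPa.

P₄ ≈ 217 kPa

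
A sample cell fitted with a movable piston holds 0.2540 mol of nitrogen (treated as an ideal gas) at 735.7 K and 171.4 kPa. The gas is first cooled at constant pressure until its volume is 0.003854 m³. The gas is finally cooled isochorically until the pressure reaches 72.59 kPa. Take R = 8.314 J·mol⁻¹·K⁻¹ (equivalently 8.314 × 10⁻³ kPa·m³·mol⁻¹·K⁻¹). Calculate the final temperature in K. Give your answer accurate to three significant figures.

T₃ ≈ 132 K

From PV = nRT: V₁ = nRT₁/P₁ = 0.009064 m³.
Isobaric, so V/T is constant: P₂ = P₁; T₂ = T₁·(V₂/V₁) = 312.8 K.
Isochoric, so P/T is constant: V₃ = V₂; T₃ = T₂·(P₃/P₂) = 132.5 K.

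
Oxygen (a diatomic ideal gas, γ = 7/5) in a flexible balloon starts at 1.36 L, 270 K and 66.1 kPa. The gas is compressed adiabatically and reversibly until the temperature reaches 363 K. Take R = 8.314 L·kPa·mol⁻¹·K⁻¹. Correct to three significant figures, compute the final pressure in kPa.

Adiabatic (γ = 7/5), T V^(γ−1) and P V^γ constant: P₂ = P₁·(T₂/T₁)^(γ/(γ−1)) = 186.3 kPa; V₂ = V₁·(T₁/T₂)^(1/(γ−1)) = 0.6489 L.

P₂ ≈ 186 kPa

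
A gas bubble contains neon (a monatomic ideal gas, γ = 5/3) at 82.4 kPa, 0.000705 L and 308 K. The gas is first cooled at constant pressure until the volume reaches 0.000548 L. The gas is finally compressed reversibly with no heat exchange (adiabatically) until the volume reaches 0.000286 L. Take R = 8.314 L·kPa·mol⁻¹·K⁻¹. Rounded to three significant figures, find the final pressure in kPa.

P constant ⇒ V ∝ T: P₂ = P₁; T₂ = T₁·(V₂/V₁) = 239.4 K.
Reversible adiabatic, γ = 5/3: T₃ = T₂·(V₂/V₃)^(γ−1) = 369.3 K; P₃ = P₂·(V₂/V₃)^γ = 243.6 kPa.

P₃ ≈ 244 kPa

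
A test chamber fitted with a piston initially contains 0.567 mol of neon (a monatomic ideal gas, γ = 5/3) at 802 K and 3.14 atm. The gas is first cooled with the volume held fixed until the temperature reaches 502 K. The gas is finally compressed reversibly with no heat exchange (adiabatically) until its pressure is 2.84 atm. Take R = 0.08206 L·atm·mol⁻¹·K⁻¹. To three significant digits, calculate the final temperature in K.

T₃ ≈ 582 K

From PV = nRT: V₁ = nRT₁/P₁ = 11.88 L.
Isochoric, so P/T is constant: V₂ = V₁; P₂ = P₁·(T₂/T₁) = 1.965 atm.
Reversible adiabatic, γ = 5/3: T₃ = T₂·(P₃/P₂)^((γ−1)/γ) = 581.6 K; V₃ = V₂·(P₂/P₃)^(1/γ) = 9.529 L.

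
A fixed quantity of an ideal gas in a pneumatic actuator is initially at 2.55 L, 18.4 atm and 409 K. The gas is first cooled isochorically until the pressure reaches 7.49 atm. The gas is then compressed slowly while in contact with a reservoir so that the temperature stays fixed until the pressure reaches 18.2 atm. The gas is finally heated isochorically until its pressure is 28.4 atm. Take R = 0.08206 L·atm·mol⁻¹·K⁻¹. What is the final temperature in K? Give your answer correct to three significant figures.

V constant ⇒ P ∝ T: V₂ = V₁; T₂ = T₁·(P₂/P₁) = 166.5 K.
Isothermal, so P V is constant: T₃ = T₂; V₃ = V₂·(P₂/P₃) = 1.049 L.
V constant ⇒ P ∝ T: V₄ = V₃; T₄ = T₃·(P₄/P₃) = 259.8 K.

T₄ ≈ 260 K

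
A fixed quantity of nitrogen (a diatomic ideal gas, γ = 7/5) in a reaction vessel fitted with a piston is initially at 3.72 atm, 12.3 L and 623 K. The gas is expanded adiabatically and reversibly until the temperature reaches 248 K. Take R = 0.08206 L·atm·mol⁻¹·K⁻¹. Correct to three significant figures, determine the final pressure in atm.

Reversible adiabatic, γ = 7/5: P₂ = P₁·(T₂/T₁)^(γ/(γ−1)) = 0.1481 atm; V₂ = V₁·(T₁/T₂)^(1/(γ−1)) = 123.0 L.

P₂ ≈ 0.148 atm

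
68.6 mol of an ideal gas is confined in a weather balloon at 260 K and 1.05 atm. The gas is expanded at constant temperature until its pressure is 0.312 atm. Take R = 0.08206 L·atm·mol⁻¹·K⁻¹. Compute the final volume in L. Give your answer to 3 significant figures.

From PV = nRT: V₁ = nRT₁/P₁ = 1394 L.
T constant ⇒ Boyle's law P V = const: T₂ = T₁; V₂ = V₁·(P₁/P₂) = 4691 L.

V₂ ≈ 4.69e+03 L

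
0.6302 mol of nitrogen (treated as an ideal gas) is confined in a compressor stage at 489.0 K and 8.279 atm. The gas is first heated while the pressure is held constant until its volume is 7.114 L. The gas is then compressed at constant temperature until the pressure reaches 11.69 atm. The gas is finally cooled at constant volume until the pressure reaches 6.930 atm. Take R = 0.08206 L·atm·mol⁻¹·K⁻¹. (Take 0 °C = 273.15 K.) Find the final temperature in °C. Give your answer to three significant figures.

From PV = nRT: V₁ = nRT₁/P₁ = 3.055 L.
Isobaric, so V/T is constant: P₂ = P₁; T₂ = T₁·(V₂/V₁) = 1139 K.
Isothermal, so P V is constant: T₃ = T₂; V₃ = V₂·(P₂/P₃) = 5.038 L.
V constant ⇒ P ∝ T: V₄ = V₃; T₄ = T₃·(P₄/P₃) = 675.2 K.

T₄ ≈ 402 °C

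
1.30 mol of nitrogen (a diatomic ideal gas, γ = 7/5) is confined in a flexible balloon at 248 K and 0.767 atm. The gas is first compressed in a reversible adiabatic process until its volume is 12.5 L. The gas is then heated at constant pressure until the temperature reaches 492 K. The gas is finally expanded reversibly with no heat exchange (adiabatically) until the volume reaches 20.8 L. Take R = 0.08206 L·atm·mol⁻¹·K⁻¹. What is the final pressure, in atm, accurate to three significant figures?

From PV = nRT: V₁ = nRT₁/P₁ = 34.49 L.
Adiabatic (γ = 7/5), T V^(γ−1) and P V^γ constant: T₂ = T₁·(V₁/V₂)^(γ−1) = 372.2 K; P₂ = P₁·(V₁/V₂)^γ = 3.176 atm.
P constant ⇒ V ∝ T: P₃ = P₂; V₃ = V₂·(T₃/T₂) = 16.52 L.
Adiabatic (γ = 7/5), T V^(γ−1) and P V^γ constant: T₄ = T₃·(V₃/V₄)^(γ−1) = 448.7 K; P₄ = P₃·(V₃/V₄)^γ = 2.301 atm.

P₄ ≈ 2.30 atm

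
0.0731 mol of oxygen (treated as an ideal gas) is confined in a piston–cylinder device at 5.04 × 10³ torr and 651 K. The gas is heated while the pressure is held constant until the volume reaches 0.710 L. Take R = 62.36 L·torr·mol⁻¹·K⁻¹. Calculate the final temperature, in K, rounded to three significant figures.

T₂ ≈ 785 K

From PV = nRT: V₁ = nRT₁/P₁ = 0.5888 L.
P constant ⇒ V ∝ T: P₂ = P₁; T₂ = T₁·(V₂/V₁) = 785.0 K.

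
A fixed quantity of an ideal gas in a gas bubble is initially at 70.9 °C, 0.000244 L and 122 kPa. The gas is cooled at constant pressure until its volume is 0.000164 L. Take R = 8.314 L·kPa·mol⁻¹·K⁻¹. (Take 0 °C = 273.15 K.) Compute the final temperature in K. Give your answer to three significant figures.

T₂ ≈ 231 K

Convert: T₁ = 344.0 K.
P constant ⇒ V ∝ T: P₂ = P₁; T₂ = T₁·(V₂/V₁) = 231.2 K.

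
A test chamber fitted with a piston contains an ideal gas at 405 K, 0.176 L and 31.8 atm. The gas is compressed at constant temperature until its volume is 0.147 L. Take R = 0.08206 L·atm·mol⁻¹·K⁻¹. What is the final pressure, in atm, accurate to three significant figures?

P₂ ≈ 38.1 atm

T constant ⇒ Boyle's law P V = const: T₂ = T₁; P₂ = P₁·(V₁/V₂) = 38.07 atm.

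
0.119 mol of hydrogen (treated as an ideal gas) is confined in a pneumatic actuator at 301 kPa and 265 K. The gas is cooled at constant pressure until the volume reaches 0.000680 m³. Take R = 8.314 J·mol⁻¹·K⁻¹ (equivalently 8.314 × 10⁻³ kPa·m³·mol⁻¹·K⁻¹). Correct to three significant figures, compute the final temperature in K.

T₂ ≈ 207 K

From PV = nRT: V₁ = nRT₁/P₁ = 0.0008710 m³.
Isobaric, so V/T is constant: P₂ = P₁; T₂ = T₁·(V₂/V₁) = 206.9 K.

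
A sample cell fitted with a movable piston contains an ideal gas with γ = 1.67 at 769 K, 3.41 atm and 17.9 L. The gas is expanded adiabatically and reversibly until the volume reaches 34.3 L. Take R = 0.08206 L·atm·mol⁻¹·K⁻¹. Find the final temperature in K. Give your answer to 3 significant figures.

T₂ ≈ 497 K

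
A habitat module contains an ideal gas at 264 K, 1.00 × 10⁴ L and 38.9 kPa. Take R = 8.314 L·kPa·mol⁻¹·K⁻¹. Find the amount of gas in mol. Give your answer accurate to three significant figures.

PV = nRT ⇒ n = PV/(RT) = (38.9 × 1.00e+04) / (8.314 × 264)

n ≈ 177 mol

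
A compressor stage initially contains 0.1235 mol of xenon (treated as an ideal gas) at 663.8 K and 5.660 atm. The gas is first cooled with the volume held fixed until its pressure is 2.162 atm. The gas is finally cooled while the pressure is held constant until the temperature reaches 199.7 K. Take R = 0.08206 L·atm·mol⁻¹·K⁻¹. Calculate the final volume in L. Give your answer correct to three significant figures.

From PV = nRT: V₁ = nRT₁/P₁ = 1.189 L.
V constant ⇒ P ∝ T: V₂ = V₁; T₂ = T₁·(P₂/P₁) = 253.6 K.
P constant ⇒ V ∝ T: P₃ = P₂; V₃ = V₂·(T₃/T₂) = 0.9361 L.

V₃ ≈ 0.936 L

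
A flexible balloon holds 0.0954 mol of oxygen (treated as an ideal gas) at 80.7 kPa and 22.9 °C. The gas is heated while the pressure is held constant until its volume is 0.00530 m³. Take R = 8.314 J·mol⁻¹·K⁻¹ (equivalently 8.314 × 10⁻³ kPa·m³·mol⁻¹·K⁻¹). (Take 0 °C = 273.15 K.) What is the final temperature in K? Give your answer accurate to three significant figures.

T₂ ≈ 539 K

Convert: T₁ = 296.0 K.
From PV = nRT: V₁ = nRT₁/P₁ = 0.002910 m³.
P constant ⇒ V ∝ T: P₂ = P₁; T₂ = T₁·(V₂/V₁) = 539.3 K.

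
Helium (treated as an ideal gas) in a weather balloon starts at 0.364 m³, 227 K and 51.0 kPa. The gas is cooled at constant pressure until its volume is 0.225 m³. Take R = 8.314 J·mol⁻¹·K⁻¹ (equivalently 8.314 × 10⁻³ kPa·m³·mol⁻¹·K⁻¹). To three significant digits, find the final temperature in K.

T₂ ≈ 140 K

Isobaric, so V/T is constant: P₂ = P₁; T₂ = T₁·(V₂/V₁) = 140.3 K.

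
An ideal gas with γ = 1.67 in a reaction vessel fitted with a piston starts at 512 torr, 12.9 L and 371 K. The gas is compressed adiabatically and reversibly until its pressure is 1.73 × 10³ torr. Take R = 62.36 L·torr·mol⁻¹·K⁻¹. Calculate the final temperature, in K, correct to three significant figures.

T₂ ≈ 605 K

Reversible adiabatic, γ = 1.67: T₂ = T₁·(P₂/P₁)^((γ−1)/γ) = 604.7 K; V₂ = V₁·(P₁/P₂)^(1/γ) = 6.222 L.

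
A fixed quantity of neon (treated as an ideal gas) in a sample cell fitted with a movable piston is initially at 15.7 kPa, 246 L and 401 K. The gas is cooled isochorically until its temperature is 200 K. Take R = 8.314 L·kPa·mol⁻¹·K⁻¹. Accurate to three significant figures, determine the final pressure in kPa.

Isochoric, so P/T is constant: V₂ = V₁; P₂ = P₁·(T₂/T₁) = 7.830 kPa.

P₂ ≈ 7.83 kPa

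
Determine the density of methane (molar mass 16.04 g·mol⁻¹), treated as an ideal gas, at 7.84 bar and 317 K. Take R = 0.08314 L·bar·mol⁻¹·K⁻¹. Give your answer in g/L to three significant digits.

ρ ≈ 4.77 g/L

ρ = PM/(RT) = (7.84 × 16.04) / (0.08314 × 317.0)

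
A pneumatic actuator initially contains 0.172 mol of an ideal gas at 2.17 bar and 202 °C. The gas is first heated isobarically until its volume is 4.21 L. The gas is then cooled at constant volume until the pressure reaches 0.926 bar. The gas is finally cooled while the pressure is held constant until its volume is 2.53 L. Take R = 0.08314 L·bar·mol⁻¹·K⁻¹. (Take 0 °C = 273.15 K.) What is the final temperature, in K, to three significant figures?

T₄ ≈ 164 K

Convert: T₁ = 475.1 K.
From PV = nRT: V₁ = nRT₁/P₁ = 3.131 L.
P constant ⇒ V ∝ T: P₂ = P₁; T₂ = T₁·(V₂/V₁) = 638.9 K.
V constant ⇒ P ∝ T: V₃ = V₂; T₃ = T₂·(P₃/P₂) = 272.6 K.
P constant ⇒ V ∝ T: P₄ = P₃; T₄ = T₃·(V₄/V₃) = 163.8 K.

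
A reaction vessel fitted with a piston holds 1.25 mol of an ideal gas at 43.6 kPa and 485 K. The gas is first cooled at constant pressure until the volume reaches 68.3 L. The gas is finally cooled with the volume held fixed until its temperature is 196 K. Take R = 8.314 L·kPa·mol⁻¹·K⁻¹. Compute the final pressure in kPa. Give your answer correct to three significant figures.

P₃ ≈ 29.8 kPa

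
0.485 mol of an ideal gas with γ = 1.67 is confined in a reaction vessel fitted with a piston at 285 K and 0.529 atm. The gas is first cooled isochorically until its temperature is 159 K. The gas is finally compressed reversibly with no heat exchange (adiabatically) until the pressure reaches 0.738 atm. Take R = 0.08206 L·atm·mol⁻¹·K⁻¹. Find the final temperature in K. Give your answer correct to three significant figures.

T₃ ≈ 230 K

From PV = nRT: V₁ = nRT₁/P₁ = 21.44 L.
Isochoric, so P/T is constant: V₂ = V₁; P₂ = P₁·(T₂/T₁) = 0.2951 atm.
Adiabatic (γ = 1.67), T V^(γ−1) and P V^γ constant: T₃ = T₂·(P₃/P₂)^((γ−1)/γ) = 229.7 K; V₃ = V₂·(P₂/P₃)^(1/γ) = 12.39 L.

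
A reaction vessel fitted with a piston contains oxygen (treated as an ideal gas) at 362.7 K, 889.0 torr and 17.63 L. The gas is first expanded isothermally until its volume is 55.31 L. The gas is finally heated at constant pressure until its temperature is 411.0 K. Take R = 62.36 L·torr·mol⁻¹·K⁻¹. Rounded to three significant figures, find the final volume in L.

T constant ⇒ Boyle's law P V = const: T₂ = T₁; P₂ = P₁·(V₁/V₂) = 283.4 torr.
Isobaric, so V/T is constant: P₃ = P₂; V₃ = V₂·(T₃/T₂) = 62.68 L.

V₃ ≈ 62.7 L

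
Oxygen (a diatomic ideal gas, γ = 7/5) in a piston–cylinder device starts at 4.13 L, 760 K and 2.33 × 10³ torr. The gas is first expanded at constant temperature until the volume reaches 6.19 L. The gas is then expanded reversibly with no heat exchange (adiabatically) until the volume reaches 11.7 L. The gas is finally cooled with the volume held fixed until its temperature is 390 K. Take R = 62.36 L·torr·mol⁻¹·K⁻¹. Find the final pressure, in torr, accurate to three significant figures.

P₄ ≈ 422 torr

Isothermal, so P V is constant: T₂ = T₁; P₂ = P₁·(V₁/V₂) = 1555 torr.
Adiabatic (γ = 7/5), T V^(γ−1) and P V^γ constant: T₃ = T₂·(V₂/V₃)^(γ−1) = 589.1 K; P₃ = P₂·(V₂/V₃)^γ = 637.6 torr.
V constant ⇒ P ∝ T: V₄ = V₃; P₄ = P₃·(T₄/T₃) = 422.1 torr.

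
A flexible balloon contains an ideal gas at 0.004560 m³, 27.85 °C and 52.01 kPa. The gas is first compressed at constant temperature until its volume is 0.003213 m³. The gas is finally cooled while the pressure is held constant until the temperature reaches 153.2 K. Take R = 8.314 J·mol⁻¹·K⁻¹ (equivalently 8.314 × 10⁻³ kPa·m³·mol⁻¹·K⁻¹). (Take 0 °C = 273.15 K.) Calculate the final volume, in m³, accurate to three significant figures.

V₃ ≈ 0.00164 m³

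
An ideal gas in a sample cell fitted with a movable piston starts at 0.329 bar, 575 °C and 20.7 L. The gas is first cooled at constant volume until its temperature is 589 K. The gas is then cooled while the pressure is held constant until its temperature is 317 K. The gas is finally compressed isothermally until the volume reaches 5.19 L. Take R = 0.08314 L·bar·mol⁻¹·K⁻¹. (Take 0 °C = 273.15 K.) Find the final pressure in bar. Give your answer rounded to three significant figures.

P₄ ≈ 0.490 bar

Convert: T₁ = 848.1 K.
V constant ⇒ P ∝ T: V₂ = V₁; P₂ = P₁·(T₂/T₁) = 0.2285 bar.
Isobaric, so V/T is constant: P₃ = P₂; V₃ = V₂·(T₃/T₂) = 11.14 L.
Isothermal, so P V is constant: T₄ = T₃; P₄ = P₃·(V₃/V₄) = 0.4904 bar.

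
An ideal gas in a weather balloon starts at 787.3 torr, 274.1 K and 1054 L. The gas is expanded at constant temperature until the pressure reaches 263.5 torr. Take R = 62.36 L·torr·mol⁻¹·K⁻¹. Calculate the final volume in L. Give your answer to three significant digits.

T constant ⇒ Boyle's law P V = const: T₂ = T₁; V₂ = V₁·(P₁/P₂) = 3149 L.

V₂ ≈ 3.15e+03 L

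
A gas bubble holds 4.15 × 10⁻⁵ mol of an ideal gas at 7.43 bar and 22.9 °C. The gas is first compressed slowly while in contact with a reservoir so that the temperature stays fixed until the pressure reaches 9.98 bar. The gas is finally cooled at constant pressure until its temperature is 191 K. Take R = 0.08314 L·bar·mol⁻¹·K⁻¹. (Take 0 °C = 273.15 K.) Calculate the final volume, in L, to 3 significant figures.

Convert: T₁ = 296.0 K.
From PV = nRT: V₁ = nRT₁/P₁ = 0.0001375 L.
Isothermal, so P V is constant: T₂ = T₁; V₂ = V₁·(P₁/P₂) = 0.0001024 L.
P constant ⇒ V ∝ T: P₃ = P₂; V₃ = V₂·(T₃/T₂) = 6.603e-05 L.

V₃ ≈ 6.60e-05 L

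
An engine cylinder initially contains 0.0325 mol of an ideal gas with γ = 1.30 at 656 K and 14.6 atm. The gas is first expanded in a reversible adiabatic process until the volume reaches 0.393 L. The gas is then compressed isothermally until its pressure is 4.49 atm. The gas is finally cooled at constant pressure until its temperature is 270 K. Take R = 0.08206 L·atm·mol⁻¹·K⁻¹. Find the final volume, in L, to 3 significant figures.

From PV = nRT: V₁ = nRT₁/P₁ = 0.1198 L.
Reversible adiabatic, γ = 1.30: T₂ = T₁·(V₁/V₂)^(γ−1) = 459.4 K; P₂ = P₁·(V₁/V₂)^γ = 3.117 atm.
T constant ⇒ Boyle's law P V = const: T₃ = T₂; V₃ = V₂·(P₂/P₃) = 0.2729 L.
Isobaric, so V/T is constant: P₄ = P₃; V₄ = V₃·(T₄/T₃) = 0.1604 L.

V₄ ≈ 0.160 L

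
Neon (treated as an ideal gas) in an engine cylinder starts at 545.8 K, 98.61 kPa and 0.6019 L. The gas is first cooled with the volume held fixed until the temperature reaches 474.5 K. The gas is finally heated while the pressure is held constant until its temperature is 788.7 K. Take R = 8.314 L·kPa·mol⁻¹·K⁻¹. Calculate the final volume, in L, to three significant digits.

V₃ ≈ 1.00 L

V constant ⇒ P ∝ T: V₂ = V₁; P₂ = P₁·(T₂/T₁) = 85.73 kPa.
Isobaric, so V/T is constant: P₃ = P₂; V₃ = V₂·(T₃/T₂) = 1.000 L.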